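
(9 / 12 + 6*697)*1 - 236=15787 / 4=3946.75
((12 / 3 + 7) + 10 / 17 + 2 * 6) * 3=1203 / 17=70.76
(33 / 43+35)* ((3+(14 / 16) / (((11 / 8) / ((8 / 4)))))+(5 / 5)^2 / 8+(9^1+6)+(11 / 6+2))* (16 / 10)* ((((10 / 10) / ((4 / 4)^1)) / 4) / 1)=4716277 / 14190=332.37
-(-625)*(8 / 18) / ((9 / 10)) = 25000 / 81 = 308.64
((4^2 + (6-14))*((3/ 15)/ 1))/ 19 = 8/ 95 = 0.08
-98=-98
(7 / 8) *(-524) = -917 / 2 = -458.50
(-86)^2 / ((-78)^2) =1849 / 1521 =1.22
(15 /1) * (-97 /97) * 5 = -75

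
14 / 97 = 0.14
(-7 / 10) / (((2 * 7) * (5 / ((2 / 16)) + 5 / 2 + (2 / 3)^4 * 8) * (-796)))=81 / 56842360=0.00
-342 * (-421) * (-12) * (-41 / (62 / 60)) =2125174320 / 31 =68554010.32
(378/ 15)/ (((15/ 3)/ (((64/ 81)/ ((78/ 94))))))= 42112/ 8775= 4.80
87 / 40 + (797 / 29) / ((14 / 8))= 145181 / 8120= 17.88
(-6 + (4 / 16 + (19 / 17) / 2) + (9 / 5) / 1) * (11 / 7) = -12683 / 2380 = -5.33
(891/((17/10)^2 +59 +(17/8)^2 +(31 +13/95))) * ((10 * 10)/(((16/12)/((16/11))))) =2954880000/2965291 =996.49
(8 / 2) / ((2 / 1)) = 2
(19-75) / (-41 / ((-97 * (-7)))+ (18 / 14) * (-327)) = 4753 / 35689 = 0.13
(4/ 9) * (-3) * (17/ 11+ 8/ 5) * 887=-613804/ 165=-3720.02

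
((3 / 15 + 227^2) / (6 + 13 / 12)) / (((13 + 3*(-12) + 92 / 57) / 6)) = -45973008 / 22525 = -2040.98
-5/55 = -1/11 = -0.09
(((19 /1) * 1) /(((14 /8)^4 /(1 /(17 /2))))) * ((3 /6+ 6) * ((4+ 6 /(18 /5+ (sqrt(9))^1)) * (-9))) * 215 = -6607111680 /448987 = -14715.60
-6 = -6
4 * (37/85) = 148/85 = 1.74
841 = 841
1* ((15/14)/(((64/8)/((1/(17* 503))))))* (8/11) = 15/1316854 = 0.00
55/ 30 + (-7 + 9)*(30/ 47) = 877/ 282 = 3.11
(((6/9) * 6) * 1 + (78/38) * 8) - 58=-714/19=-37.58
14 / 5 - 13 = -10.20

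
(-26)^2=676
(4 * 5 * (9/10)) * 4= 72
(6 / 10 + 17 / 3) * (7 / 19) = 658 / 285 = 2.31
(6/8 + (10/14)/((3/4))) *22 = 1573/42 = 37.45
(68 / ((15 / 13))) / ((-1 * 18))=-442 / 135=-3.27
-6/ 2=-3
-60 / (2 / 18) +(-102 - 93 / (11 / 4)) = -7434 / 11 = -675.82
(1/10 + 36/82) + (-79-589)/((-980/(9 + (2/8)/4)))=1079447/160720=6.72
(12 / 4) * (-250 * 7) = -5250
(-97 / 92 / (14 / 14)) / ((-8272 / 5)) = 485 / 761024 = 0.00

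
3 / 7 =0.43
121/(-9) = -121/9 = -13.44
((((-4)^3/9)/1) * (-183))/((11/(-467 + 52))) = -1620160/33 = -49095.76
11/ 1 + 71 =82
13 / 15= 0.87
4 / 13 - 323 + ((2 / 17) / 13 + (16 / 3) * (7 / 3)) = -617065 / 1989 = -310.24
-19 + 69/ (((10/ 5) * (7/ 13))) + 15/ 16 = 5153/ 112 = 46.01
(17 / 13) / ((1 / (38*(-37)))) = -23902 / 13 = -1838.62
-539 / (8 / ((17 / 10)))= -9163 / 80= -114.54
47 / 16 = 2.94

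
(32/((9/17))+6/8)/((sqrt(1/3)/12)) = 2203 * sqrt(3)/3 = 1271.90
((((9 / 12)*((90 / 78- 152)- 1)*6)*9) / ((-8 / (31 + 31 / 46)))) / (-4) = -116482779 / 19136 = -6087.10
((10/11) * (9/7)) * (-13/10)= -117/77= -1.52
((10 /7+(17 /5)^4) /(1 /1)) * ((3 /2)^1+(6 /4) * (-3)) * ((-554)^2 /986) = -272033615478 /2156875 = -126123.96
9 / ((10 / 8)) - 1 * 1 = 31 / 5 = 6.20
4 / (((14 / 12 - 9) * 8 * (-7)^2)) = -3 / 2303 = -0.00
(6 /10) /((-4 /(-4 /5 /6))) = 1 /50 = 0.02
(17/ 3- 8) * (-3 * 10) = 70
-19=-19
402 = 402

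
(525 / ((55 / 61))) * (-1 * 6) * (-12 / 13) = 461160 / 143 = 3224.90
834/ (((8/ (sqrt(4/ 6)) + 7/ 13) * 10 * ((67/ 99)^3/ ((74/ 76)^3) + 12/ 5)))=-20494947537999/ 119499477958700 + 266434317993987 * sqrt(6)/ 209124086427725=2.95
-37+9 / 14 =-36.36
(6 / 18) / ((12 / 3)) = 1 / 12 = 0.08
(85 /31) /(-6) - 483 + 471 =-2317 /186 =-12.46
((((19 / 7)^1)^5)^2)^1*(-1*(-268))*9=14788131813816012 / 282475249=52351956.03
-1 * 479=-479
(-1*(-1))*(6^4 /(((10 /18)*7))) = 11664 /35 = 333.26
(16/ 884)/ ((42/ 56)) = 16/ 663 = 0.02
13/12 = 1.08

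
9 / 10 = 0.90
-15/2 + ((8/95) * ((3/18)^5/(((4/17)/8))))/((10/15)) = -230833/30780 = -7.50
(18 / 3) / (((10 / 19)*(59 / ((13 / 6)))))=0.42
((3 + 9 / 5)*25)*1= 120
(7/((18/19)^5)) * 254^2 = 591794.54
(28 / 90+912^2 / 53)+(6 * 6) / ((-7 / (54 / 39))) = 3404513722 / 217035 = 15686.47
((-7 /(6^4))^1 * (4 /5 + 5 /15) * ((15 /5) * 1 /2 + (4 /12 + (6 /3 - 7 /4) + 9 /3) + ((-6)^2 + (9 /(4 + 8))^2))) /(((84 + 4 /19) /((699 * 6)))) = -1053099187 /82944000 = -12.70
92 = 92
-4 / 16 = -1 / 4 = -0.25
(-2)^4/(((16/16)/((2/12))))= 8/3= 2.67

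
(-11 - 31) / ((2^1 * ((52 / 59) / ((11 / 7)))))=-1947 / 52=-37.44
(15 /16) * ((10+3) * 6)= 585 /8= 73.12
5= 5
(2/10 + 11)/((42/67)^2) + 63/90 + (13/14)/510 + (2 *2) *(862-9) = 73710577/21420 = 3441.20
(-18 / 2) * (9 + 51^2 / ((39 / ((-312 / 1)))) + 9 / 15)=935928 / 5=187185.60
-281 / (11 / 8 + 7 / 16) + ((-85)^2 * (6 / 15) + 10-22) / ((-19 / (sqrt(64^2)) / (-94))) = 911110.65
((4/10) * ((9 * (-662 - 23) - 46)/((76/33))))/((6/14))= -478247/190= -2517.09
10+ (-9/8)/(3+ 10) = 1031/104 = 9.91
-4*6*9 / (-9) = 24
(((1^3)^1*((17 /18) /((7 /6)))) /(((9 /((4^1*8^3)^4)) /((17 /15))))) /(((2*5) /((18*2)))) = 10168283533672448 /1575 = 6456053037252.35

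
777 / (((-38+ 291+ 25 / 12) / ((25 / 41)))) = 233100 / 125501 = 1.86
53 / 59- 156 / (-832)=1025 / 944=1.09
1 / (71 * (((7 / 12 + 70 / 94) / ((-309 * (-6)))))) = 1045656 / 53179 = 19.66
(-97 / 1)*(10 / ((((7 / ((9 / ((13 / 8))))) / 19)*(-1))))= 1326960 / 91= 14581.98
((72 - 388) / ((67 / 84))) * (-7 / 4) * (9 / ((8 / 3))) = 313551 / 134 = 2339.93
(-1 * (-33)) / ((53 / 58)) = 1914 / 53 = 36.11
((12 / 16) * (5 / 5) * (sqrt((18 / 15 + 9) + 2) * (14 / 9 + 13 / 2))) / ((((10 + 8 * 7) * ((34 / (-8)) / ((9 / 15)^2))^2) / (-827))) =-215847 * sqrt(305) / 1986875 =-1.90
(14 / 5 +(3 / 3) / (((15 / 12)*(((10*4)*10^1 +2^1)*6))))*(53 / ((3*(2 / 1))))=447479 / 18090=24.74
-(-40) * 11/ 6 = 220/ 3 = 73.33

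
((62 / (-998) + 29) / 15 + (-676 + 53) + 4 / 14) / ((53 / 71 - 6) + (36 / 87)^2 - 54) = 10.51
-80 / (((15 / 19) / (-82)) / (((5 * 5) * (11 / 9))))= 6855200 / 27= 253896.30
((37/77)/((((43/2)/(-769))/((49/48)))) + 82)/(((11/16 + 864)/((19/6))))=13902167/58895595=0.24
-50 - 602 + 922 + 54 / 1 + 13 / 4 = 1309 / 4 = 327.25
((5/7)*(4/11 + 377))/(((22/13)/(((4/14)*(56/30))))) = 30836/363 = 84.95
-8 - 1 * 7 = -15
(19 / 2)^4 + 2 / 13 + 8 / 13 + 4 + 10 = 1697245 / 208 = 8159.83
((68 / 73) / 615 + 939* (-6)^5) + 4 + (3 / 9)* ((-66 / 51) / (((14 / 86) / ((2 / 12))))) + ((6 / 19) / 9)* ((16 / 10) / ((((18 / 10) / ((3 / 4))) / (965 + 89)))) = -741171488117317 / 101507595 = -7301635.79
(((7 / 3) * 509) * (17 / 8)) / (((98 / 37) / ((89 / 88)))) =28494329 / 29568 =963.69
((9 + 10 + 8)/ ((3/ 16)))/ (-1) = -144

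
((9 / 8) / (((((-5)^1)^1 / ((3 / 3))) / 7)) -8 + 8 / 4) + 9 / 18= -283 / 40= -7.08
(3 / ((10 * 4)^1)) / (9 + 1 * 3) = 1 / 160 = 0.01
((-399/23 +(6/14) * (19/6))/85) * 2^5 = -82384/13685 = -6.02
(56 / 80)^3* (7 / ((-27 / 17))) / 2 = -40817 / 54000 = -0.76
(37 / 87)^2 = 0.18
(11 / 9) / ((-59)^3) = -11 / 1848411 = -0.00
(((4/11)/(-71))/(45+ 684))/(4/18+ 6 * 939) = -1/801959697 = -0.00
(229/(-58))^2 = 52441/3364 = 15.59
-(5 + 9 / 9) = -6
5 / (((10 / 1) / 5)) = 5 / 2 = 2.50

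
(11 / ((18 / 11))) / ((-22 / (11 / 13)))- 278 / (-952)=466 / 13923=0.03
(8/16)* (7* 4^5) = 3584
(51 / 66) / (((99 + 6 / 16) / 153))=3468 / 2915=1.19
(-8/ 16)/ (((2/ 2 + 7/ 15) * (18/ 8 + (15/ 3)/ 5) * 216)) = -5/ 10296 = -0.00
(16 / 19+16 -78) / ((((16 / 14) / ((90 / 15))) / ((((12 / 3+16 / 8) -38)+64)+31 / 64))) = -25365879 / 2432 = -10430.05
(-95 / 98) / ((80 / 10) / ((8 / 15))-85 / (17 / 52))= 19 / 4802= 0.00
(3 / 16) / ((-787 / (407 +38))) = -1335 / 12592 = -0.11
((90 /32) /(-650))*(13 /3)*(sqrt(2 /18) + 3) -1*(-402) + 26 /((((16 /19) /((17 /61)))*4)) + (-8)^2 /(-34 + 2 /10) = 132679349 /329888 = 402.20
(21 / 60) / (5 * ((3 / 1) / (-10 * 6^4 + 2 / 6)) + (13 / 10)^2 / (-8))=-1555160 / 943793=-1.65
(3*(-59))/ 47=-177/ 47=-3.77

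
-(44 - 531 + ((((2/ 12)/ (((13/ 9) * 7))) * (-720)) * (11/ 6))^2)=13.58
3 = 3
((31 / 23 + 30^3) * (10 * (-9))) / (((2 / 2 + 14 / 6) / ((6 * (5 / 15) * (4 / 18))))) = -7452372 / 23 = -324016.17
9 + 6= 15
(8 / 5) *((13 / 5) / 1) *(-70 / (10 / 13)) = -9464 / 25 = -378.56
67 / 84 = 0.80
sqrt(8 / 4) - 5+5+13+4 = sqrt(2)+17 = 18.41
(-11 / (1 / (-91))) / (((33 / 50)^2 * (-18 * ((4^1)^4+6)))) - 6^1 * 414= -289991839 / 116721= -2484.49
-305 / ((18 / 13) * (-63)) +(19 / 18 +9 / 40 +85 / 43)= 6586549 / 975240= 6.75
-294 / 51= -98 / 17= -5.76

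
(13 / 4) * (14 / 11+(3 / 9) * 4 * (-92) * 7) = -183911 / 66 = -2786.53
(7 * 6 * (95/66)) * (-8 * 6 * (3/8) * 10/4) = -29925/11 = -2720.45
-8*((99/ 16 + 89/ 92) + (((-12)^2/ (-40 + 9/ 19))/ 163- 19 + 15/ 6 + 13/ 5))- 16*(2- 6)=3326221343/ 28154990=118.14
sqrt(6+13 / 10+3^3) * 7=49 * sqrt(70) / 10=41.00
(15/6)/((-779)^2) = 5/1213682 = 0.00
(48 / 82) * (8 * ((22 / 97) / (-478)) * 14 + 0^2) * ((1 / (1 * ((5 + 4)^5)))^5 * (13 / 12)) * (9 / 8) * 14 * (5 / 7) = -40040 / 75818243443896551242654220583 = -0.00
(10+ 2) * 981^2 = 11548332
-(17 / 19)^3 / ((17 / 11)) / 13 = -3179 / 89167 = -0.04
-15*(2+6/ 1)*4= -480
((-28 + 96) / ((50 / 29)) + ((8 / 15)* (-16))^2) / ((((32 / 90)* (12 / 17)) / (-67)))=-14384431 / 480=-29967.56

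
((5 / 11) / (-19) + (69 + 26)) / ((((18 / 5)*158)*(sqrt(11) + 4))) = 0.02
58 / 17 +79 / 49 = 5.02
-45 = -45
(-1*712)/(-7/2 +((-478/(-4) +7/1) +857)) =-178/245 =-0.73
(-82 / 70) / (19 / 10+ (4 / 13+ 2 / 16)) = -0.50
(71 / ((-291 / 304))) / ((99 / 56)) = -1208704 / 28809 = -41.96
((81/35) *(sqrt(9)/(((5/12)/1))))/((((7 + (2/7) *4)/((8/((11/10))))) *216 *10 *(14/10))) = 36/7315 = 0.00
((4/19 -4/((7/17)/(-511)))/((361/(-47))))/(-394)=2216520/1351223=1.64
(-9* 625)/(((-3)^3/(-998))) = -623750/3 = -207916.67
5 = 5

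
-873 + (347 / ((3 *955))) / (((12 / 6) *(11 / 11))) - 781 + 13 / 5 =-1892435 / 1146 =-1651.34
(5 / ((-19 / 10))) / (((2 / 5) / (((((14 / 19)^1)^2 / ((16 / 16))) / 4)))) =-6125 / 6859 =-0.89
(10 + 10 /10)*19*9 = 1881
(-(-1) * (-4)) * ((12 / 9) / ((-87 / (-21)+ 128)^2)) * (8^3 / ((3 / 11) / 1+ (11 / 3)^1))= -0.04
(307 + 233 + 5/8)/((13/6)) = 12975/52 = 249.52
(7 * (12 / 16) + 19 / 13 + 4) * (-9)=-5013 / 52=-96.40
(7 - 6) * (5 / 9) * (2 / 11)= 10 / 99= 0.10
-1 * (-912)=912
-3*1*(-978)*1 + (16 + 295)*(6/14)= 21471/7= 3067.29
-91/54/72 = -91/3888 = -0.02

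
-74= -74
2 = 2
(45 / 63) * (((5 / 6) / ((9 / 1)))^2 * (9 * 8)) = 250 / 567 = 0.44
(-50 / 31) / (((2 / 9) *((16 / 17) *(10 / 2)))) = -765 / 496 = -1.54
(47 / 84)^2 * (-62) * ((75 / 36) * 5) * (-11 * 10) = 470793125 / 21168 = 22240.79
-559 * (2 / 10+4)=-11739 / 5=-2347.80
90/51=30/17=1.76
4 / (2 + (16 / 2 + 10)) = 1 / 5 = 0.20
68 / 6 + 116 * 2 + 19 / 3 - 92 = 473 / 3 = 157.67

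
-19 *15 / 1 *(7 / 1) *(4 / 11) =-7980 / 11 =-725.45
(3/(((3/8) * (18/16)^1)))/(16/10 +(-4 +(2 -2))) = -80/27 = -2.96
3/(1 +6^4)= 0.00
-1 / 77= -0.01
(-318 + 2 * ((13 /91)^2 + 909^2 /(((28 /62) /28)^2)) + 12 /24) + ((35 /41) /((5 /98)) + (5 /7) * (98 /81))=2067455030341321 /325458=6352448028.14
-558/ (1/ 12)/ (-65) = 6696/ 65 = 103.02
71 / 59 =1.20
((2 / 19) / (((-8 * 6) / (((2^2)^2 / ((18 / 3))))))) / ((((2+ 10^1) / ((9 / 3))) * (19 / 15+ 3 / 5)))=-5 / 6384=-0.00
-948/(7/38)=-36024/7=-5146.29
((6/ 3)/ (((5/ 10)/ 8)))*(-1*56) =-1792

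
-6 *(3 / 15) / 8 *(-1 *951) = 2853 / 20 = 142.65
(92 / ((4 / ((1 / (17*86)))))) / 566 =23 / 827492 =0.00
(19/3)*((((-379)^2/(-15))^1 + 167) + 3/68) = -182346857/3060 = -59590.48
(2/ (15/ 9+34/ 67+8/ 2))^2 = 161604/ 1540081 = 0.10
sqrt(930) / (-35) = -sqrt(930) / 35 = -0.87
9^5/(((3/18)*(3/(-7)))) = -826686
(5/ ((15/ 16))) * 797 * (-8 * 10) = -340053.33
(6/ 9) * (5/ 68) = 5/ 102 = 0.05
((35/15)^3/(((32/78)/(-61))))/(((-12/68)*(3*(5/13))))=60111779/6480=9276.51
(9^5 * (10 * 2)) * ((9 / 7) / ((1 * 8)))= 2657205 / 14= 189800.36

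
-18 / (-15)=6 / 5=1.20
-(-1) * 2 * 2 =4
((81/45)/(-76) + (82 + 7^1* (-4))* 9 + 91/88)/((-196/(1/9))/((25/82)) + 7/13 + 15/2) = -264641455/3139700828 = -0.08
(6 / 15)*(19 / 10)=0.76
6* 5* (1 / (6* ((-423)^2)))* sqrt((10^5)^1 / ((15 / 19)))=500* sqrt(114) / 536787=0.01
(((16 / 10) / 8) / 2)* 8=4 / 5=0.80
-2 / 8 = -1 / 4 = -0.25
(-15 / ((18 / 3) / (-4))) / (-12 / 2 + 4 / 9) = -9 / 5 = -1.80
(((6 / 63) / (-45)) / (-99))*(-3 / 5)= -2 / 155925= -0.00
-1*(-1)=1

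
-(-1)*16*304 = 4864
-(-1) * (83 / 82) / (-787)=-83 / 64534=-0.00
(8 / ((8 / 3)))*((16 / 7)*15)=720 / 7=102.86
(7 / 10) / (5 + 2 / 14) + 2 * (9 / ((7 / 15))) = 97543 / 2520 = 38.71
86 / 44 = 43 / 22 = 1.95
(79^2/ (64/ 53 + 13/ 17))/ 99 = 5623141/ 175923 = 31.96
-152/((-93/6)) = 304/31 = 9.81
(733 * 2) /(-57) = -1466 /57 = -25.72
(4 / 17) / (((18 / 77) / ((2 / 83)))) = 308 / 12699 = 0.02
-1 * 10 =-10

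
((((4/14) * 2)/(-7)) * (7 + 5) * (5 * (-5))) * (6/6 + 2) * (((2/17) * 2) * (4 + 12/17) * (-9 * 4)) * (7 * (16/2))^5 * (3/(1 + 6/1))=-199766310912000/289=-691232909730.10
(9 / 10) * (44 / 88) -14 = -271 / 20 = -13.55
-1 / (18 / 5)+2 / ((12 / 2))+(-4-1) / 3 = -29 / 18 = -1.61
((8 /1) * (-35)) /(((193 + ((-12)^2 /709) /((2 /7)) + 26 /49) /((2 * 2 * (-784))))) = 30505377280 /6748143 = 4520.56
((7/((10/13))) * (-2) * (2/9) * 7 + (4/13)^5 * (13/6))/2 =-18189517/1285245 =-14.15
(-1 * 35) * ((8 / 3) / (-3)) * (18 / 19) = 560 / 19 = 29.47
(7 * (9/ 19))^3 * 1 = 36.46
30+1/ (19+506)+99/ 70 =32987/ 1050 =31.42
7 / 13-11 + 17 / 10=-1139 / 130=-8.76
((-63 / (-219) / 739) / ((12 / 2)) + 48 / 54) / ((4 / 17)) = 14674655 / 3884184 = 3.78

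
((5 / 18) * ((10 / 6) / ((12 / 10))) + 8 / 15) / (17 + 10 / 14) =10423 / 200880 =0.05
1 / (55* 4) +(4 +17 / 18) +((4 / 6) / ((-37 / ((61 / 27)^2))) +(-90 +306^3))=510077511772249 / 17802180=28652530.86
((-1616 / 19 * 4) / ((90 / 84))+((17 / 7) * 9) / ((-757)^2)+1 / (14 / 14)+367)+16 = 75990925397 / 1143232755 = 66.47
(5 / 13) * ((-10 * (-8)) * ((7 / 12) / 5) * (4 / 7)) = 80 / 39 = 2.05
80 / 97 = 0.82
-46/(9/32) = -1472/9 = -163.56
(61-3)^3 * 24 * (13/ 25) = 60874944/ 25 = 2434997.76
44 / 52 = 11 / 13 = 0.85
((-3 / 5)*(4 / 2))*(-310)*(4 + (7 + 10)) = 7812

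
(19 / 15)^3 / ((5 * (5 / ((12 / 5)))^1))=27436 / 140625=0.20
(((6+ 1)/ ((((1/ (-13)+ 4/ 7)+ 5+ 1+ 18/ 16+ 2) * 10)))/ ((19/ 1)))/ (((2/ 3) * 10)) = 1911/ 3326425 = 0.00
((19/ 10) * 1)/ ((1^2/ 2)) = 3.80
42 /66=7 /11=0.64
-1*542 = -542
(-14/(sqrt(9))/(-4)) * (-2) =-7/3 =-2.33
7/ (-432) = -7/ 432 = -0.02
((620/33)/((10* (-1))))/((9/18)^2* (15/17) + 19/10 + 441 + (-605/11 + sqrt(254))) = -927245960/191227774331 + 7167200* sqrt(254)/573683322993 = -0.00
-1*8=-8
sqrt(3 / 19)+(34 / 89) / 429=34 / 38181+sqrt(57) / 19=0.40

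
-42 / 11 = -3.82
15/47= 0.32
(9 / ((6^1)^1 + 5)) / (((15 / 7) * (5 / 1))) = 21 / 275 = 0.08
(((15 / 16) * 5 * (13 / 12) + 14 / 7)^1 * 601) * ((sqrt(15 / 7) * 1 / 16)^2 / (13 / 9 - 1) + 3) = 5891282667 / 458752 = 12841.98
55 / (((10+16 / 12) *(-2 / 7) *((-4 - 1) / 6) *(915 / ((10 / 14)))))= 33 / 2074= 0.02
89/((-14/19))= -1691/14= -120.79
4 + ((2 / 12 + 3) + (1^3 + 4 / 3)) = 19 / 2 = 9.50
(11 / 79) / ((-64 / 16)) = -11 / 316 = -0.03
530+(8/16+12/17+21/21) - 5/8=72295/136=531.58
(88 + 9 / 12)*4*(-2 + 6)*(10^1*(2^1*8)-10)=213000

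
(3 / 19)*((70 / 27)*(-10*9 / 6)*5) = -1750 / 57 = -30.70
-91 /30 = -3.03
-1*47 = -47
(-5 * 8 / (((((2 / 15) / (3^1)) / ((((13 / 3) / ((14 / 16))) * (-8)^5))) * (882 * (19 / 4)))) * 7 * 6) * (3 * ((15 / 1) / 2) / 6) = 5111808000 / 931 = 5490663.80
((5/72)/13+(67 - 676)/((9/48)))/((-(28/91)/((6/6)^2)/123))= 124645043/96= 1298385.86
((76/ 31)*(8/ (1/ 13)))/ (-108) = -1976/ 837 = -2.36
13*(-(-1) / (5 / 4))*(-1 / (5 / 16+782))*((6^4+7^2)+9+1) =-225472 / 12517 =-18.01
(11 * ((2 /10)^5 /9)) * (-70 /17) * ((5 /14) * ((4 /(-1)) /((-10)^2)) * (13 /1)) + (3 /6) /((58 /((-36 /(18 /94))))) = -22467728 /13865625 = -1.62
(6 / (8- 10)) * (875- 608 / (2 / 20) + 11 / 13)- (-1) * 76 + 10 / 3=611980 / 39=15691.79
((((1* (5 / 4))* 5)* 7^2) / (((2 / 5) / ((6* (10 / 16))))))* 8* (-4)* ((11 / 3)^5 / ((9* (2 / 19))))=-93711550625 / 1458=-64274040.21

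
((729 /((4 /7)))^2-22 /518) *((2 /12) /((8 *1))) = 6744517555 /198912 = 33907.04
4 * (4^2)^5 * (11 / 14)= 23068672 / 7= 3295524.57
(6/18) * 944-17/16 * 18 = 295.54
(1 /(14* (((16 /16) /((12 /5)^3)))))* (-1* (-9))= 7776 /875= 8.89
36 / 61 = 0.59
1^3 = 1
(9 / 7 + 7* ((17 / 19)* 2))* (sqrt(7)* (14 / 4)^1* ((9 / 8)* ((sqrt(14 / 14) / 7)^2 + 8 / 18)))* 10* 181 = 121065.65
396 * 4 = 1584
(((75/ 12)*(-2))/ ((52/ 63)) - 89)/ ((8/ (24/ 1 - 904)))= 595705/ 52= 11455.87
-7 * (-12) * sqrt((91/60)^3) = 637 * sqrt(1365)/150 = 156.90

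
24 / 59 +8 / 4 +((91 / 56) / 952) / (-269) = 290915201 / 120873536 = 2.41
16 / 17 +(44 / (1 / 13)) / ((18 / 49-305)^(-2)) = 53082203.44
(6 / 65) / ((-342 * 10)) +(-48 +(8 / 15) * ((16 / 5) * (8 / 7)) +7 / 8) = -46864079 / 1037400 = -45.17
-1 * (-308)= 308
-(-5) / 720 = 1 / 144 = 0.01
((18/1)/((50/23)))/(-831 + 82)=-207/18725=-0.01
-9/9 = -1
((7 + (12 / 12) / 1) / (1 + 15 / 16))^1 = 128 / 31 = 4.13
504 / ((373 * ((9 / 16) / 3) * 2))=1344 / 373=3.60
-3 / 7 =-0.43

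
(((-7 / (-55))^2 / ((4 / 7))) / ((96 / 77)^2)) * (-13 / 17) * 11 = -2403401 / 15667200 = -0.15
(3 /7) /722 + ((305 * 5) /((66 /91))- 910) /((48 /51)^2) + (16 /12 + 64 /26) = 749422083329 /555050496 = 1350.19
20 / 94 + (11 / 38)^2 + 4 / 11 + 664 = 664.66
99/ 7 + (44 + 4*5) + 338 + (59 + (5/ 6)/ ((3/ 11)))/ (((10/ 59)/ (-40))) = -896425/ 63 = -14228.97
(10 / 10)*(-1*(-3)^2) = -9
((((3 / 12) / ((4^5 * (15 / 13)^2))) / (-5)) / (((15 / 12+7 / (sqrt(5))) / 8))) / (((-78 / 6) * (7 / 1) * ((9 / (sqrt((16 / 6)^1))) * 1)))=0.00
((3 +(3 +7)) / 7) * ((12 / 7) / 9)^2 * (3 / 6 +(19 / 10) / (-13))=368 / 15435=0.02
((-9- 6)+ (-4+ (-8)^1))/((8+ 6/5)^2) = -675/2116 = -0.32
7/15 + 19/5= 64/15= 4.27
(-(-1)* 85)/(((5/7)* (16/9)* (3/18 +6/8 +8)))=3213/428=7.51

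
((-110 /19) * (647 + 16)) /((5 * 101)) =-14586 /1919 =-7.60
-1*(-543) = 543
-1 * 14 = -14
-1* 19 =-19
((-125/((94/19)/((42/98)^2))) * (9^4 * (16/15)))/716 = -18698850/412237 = -45.36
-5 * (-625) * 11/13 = 34375/13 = 2644.23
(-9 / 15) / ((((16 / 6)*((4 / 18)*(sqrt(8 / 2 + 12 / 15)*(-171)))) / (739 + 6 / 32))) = 35481*sqrt(30) / 97280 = 2.00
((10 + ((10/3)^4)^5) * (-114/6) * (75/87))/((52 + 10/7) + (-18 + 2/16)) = -241818181902498604606000/18302131320849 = -13212569490.58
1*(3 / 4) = 0.75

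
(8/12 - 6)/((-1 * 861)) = 16/2583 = 0.01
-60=-60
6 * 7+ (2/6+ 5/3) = 44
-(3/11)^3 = -27/1331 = -0.02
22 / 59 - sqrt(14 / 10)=22 / 59 - sqrt(35) / 5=-0.81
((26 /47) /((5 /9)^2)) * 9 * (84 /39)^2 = 1143072 /15275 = 74.83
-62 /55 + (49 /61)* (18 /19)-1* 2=-150838 /63745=-2.37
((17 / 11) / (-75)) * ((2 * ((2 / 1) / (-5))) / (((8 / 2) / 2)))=34 / 4125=0.01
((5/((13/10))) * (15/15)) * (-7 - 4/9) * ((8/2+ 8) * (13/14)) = -6700/21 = -319.05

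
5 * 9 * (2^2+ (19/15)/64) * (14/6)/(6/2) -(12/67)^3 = 140.69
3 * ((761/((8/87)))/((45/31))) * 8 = 684139/5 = 136827.80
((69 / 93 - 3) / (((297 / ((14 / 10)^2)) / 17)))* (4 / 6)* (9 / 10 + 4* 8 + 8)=-4769758 / 690525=-6.91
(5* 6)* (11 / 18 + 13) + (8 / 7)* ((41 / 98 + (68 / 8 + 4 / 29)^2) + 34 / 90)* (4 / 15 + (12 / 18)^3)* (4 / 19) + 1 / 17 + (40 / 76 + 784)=681008393109902 / 566029310175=1203.13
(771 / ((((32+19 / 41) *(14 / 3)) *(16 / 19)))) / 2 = 1801827 / 596288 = 3.02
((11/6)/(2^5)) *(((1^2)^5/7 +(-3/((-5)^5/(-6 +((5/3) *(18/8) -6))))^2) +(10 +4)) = 56719001559/70000000000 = 0.81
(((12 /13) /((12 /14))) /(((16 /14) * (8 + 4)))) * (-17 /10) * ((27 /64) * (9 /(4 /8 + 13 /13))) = -22491 /66560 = -0.34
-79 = -79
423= 423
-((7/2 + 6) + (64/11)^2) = -10491/242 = -43.35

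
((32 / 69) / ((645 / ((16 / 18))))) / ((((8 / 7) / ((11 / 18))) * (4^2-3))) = 0.00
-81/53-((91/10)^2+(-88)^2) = -41490193/5300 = -7828.34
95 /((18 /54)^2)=855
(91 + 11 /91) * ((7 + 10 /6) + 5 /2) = 92594 /91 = 1017.52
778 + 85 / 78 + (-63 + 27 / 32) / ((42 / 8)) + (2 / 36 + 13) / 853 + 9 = 4338437569 / 5588856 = 776.27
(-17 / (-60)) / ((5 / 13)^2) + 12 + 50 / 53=14.86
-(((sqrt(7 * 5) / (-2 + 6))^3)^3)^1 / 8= -1500625 * sqrt(35) / 2097152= -4.23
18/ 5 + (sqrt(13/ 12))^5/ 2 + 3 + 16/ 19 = 169 * sqrt(39)/ 1728 + 707/ 95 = 8.05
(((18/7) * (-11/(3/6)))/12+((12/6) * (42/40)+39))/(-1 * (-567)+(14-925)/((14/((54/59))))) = 16697/232860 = 0.07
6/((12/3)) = 3/2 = 1.50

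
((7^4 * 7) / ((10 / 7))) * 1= 117649 / 10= 11764.90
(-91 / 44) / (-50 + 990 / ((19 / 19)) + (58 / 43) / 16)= -7826 / 3557279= -0.00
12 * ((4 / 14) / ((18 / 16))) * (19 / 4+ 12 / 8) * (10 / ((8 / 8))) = 4000 / 21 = 190.48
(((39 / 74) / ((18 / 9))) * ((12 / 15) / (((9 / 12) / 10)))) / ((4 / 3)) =78 / 37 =2.11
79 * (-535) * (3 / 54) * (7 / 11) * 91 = -26922805 / 198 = -135973.76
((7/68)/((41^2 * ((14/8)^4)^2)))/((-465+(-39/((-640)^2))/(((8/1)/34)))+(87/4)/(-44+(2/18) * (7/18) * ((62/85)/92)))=-748136675724492800/500240312168520150745542759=-0.00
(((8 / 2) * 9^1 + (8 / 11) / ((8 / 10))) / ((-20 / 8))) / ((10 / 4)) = -1624 / 275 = -5.91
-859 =-859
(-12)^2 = 144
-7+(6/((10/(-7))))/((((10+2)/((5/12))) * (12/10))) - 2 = -2627/288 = -9.12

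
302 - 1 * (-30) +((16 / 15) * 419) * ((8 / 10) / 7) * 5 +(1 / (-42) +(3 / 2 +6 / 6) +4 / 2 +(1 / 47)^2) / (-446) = 60763020329 / 103447470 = 587.38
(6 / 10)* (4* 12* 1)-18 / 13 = 1782 / 65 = 27.42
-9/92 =-0.10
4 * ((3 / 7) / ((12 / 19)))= 19 / 7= 2.71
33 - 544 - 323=-834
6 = 6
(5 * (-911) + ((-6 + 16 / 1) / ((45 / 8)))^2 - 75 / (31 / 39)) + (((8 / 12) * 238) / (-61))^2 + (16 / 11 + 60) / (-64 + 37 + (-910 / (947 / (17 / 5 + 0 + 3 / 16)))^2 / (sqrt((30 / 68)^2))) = -15585652344573481210 / 2773347060368907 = -5619.80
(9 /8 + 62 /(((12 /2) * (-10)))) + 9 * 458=494651 /120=4122.09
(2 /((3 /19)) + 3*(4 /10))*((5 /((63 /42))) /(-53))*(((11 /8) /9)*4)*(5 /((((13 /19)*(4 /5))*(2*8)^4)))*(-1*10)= 26125 /35168256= 0.00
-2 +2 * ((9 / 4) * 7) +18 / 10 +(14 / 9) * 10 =4217 / 90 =46.86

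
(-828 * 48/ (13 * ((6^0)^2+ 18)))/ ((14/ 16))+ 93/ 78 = -631781/ 3458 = -182.70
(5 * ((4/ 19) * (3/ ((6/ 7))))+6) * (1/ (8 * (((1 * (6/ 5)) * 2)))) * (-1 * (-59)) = 29.76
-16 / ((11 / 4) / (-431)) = 27584 / 11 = 2507.64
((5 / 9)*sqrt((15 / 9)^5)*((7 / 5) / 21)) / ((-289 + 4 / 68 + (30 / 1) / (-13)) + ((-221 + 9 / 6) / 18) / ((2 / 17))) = -1768*sqrt(15) / 20359107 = -0.00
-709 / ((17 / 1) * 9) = -709 / 153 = -4.63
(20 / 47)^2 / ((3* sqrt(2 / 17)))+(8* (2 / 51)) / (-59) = -16 / 3009+200* sqrt(34) / 6627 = 0.17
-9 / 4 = -2.25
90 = 90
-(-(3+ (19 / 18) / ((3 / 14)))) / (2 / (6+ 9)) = 535 / 9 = 59.44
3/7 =0.43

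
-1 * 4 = -4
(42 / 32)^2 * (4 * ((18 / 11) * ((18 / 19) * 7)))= 250047 / 3344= 74.77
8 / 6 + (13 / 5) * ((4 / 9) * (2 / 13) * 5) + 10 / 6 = 35 / 9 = 3.89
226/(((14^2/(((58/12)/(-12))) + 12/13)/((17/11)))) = -724217/1007094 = -0.72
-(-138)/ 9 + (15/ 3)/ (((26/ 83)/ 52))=2536/ 3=845.33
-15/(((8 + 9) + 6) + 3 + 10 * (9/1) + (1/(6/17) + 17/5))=-450/3667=-0.12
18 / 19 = 0.95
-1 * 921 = -921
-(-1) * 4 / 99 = 0.04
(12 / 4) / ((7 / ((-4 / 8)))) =-3 / 14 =-0.21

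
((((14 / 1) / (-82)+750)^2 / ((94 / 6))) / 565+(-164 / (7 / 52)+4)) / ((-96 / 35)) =359583344471 / 857067936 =419.55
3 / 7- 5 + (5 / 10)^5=-1017 / 224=-4.54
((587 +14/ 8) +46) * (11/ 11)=2539/ 4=634.75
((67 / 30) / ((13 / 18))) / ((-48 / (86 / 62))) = -2881 / 32240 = -0.09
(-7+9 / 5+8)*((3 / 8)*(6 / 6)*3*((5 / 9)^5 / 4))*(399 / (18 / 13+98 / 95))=6.88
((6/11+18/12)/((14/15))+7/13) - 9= -25105/4004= -6.27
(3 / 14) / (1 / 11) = 33 / 14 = 2.36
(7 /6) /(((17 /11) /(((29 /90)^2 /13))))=0.01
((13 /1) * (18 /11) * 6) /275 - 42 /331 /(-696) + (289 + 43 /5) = 34619544199 /116147900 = 298.06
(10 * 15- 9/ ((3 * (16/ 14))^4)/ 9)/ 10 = 49763999/ 3317760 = 15.00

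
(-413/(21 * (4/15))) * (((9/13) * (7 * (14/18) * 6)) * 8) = -173460/13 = -13343.08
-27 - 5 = -32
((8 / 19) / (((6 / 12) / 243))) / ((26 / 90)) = 174960 / 247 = 708.34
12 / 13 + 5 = 77 / 13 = 5.92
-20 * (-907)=18140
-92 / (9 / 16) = -1472 / 9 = -163.56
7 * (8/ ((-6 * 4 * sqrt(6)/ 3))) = -7 * sqrt(6)/ 6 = -2.86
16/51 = 0.31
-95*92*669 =-5847060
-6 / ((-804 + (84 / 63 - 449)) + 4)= 18 / 3743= 0.00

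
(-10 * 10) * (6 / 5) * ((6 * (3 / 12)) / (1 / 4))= -720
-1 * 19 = -19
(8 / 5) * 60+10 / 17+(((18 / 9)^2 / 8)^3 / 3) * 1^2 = 39425 / 408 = 96.63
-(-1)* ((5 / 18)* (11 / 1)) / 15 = 11 / 54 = 0.20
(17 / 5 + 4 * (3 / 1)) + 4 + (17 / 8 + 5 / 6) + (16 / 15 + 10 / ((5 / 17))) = 2297 / 40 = 57.42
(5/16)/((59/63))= 315/944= 0.33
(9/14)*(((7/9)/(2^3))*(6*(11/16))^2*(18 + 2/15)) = 6171/320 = 19.28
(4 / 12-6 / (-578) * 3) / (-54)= -0.01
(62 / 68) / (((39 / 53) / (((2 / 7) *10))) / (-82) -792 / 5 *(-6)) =269452 / 280868883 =0.00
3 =3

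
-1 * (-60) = 60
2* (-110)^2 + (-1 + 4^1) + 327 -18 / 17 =416992 / 17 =24528.94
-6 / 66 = -1 / 11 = -0.09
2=2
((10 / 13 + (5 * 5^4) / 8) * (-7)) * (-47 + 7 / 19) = 126226205 / 988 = 127759.32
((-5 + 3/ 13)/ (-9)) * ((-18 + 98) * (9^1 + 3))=19840/ 39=508.72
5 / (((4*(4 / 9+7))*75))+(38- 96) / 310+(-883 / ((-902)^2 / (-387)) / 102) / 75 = -0.18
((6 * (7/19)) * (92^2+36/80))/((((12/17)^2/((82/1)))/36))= 42124012581/380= 110852664.69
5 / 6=0.83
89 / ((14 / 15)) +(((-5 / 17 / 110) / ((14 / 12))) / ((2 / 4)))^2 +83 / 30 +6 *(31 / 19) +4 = 54651976321 / 488342085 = 111.91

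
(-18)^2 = 324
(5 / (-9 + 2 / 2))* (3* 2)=-3.75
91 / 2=45.50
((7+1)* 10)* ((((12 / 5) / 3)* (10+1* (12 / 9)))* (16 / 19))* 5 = 174080 / 57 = 3054.04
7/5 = 1.40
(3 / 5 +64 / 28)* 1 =101 / 35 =2.89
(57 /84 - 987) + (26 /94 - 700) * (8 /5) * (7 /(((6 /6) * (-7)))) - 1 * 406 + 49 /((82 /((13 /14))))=-18359143 /67445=-272.21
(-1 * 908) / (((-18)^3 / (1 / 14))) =227 / 20412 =0.01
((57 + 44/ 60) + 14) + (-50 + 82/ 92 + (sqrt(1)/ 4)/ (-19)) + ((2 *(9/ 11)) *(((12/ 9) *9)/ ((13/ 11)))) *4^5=5807151829/ 340860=17036.77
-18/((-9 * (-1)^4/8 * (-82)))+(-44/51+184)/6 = 30.33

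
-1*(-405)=405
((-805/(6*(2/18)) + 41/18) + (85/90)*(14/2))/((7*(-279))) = 21575/35154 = 0.61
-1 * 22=-22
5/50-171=-1709/10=-170.90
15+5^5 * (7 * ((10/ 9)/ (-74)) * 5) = -541880/ 333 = -1627.27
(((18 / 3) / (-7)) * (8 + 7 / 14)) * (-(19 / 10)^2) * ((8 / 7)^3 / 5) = 2356608 / 300125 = 7.85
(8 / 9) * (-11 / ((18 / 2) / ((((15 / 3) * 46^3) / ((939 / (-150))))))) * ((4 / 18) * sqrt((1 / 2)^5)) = 535348000 * sqrt(2) / 228177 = 3318.02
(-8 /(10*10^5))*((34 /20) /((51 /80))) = -1 /46875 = -0.00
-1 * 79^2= -6241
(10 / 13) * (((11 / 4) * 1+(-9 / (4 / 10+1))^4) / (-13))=-82144555 / 811538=-101.22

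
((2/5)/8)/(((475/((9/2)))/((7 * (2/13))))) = 63/123500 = 0.00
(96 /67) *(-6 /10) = -288 /335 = -0.86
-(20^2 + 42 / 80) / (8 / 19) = -304399 / 320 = -951.25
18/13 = 1.38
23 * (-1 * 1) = -23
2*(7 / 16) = 7 / 8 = 0.88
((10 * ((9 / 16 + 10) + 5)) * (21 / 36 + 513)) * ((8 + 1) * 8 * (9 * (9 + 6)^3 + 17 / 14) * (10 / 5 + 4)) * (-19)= -557980874318295 / 28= -19927888368510.54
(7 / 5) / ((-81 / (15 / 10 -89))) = 245 / 162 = 1.51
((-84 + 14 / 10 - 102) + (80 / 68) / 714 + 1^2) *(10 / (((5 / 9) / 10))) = -66855504 / 2023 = -33047.70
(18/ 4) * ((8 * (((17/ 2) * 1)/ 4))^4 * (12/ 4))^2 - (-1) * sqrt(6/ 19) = 282518176361.06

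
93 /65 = 1.43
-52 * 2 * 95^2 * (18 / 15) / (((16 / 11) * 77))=-70395 / 7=-10056.43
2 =2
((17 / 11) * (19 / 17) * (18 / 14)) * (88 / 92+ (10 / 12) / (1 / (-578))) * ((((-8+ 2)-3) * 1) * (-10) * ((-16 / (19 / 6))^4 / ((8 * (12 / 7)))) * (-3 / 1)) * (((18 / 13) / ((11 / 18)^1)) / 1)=7701513952296960 / 248151761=31035499.89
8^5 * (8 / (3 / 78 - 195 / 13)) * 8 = -54525952 / 389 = -140169.54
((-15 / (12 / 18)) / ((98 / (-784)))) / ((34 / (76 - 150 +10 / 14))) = -46170 / 119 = -387.98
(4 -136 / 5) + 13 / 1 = -51 / 5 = -10.20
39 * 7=273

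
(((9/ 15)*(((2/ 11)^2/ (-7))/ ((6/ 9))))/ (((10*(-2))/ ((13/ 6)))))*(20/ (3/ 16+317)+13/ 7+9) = 108069/ 21492625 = 0.01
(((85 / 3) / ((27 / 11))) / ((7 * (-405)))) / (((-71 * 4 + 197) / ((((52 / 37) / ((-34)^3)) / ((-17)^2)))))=-143 / 24695324409546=-0.00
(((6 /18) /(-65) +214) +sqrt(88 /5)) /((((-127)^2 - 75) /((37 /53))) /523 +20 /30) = 58053 * sqrt(110) /6478220 +807497879 /168433720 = 4.89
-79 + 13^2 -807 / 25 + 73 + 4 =3368 / 25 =134.72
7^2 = 49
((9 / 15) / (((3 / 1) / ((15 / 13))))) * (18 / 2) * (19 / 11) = 513 / 143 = 3.59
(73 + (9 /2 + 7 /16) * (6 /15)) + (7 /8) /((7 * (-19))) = 7122 /95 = 74.97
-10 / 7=-1.43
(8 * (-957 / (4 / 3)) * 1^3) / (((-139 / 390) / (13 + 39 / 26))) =32471010 / 139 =233604.39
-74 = -74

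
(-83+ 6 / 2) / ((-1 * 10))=8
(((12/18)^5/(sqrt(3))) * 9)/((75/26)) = 832 * sqrt(3)/6075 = 0.24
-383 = -383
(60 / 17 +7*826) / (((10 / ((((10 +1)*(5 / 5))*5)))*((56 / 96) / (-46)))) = -298602744 / 119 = -2509266.76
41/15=2.73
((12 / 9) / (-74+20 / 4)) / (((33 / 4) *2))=-8 / 6831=-0.00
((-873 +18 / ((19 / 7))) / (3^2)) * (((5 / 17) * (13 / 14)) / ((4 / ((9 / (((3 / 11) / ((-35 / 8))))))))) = 19616025 / 20672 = 948.92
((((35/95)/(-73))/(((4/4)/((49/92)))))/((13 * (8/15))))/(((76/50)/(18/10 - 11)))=0.00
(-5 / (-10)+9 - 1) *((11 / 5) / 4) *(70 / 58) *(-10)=-6545 / 116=-56.42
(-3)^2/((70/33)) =297/70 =4.24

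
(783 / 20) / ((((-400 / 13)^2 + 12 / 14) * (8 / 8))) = 926289 / 22420280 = 0.04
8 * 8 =64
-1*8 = -8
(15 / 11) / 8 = 15 / 88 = 0.17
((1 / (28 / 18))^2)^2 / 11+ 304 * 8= 1027711393 / 422576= 2432.02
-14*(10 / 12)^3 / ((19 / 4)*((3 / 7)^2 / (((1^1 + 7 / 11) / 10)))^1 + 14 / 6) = -42875 / 40563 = -1.06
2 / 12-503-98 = -3605 / 6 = -600.83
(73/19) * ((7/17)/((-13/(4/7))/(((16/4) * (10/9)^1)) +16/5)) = -81760/99161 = -0.82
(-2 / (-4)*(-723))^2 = 522729 / 4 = 130682.25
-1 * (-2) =2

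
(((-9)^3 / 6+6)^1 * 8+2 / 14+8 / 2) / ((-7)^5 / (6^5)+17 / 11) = 550766304 / 368795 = 1493.42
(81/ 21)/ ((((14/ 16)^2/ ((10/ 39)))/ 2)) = 11520/ 4459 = 2.58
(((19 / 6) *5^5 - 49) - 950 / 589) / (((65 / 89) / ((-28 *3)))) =-2281688906 / 2015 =-1132351.81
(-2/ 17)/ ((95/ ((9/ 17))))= -18/ 27455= -0.00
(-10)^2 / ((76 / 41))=1025 / 19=53.95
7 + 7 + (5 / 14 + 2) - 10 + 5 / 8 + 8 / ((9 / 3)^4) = 32119 / 4536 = 7.08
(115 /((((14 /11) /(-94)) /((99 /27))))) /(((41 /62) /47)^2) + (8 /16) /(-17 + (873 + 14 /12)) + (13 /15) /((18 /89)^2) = -46269163061136698327 /294115929660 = -157316073.00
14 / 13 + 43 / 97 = 1917 / 1261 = 1.52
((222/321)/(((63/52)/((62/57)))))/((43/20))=0.29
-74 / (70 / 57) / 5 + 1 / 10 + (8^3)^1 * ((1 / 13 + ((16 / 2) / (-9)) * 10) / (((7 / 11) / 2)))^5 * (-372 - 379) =115421478422425568780405731469 / 18424237068004950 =6264654432984.01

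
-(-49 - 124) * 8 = 1384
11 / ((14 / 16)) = 12.57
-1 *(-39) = 39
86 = 86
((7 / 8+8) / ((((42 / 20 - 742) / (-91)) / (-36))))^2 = 1544.11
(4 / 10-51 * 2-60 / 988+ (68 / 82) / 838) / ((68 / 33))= -35587523961 / 721346210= -49.33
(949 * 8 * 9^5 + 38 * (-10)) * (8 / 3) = 3586397024 / 3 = 1195465674.67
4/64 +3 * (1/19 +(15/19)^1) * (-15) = -11501/304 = -37.83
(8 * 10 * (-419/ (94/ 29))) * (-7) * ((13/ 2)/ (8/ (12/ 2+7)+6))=143746330/ 2021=71126.34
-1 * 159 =-159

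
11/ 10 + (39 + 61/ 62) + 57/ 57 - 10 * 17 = -127.92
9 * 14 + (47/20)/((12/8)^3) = 17104/135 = 126.70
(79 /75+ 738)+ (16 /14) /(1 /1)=388603 /525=740.20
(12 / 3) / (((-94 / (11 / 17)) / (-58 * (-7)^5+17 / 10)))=-107228847 / 3995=-26840.76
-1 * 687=-687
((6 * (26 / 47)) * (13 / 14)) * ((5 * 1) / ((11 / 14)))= 10140 / 517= 19.61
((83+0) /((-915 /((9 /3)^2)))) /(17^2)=-249 /88145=-0.00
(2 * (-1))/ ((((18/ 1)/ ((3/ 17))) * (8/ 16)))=-2/ 51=-0.04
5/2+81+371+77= 531.50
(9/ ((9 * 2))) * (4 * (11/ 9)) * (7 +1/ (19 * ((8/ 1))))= 3905/ 228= 17.13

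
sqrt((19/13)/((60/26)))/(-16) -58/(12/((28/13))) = -406/39 -sqrt(570)/480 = -10.46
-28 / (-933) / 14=2 / 933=0.00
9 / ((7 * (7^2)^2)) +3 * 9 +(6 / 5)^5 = 1548809982 / 52521875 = 29.49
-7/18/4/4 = -7/288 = -0.02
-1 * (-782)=782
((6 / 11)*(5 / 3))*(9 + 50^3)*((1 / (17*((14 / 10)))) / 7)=6250450 / 9163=682.14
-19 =-19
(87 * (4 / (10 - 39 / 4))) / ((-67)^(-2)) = 6248688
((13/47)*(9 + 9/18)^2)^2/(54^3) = 22024249/5565407616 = 0.00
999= 999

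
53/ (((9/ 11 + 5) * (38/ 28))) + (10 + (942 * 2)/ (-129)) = 2.11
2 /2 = 1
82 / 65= 1.26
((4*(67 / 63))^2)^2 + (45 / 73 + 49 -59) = 365793370963 / 1149966153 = 318.09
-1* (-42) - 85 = -43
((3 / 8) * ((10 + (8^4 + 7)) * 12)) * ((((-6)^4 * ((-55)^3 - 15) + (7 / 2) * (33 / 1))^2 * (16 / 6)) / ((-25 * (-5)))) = 2295112281149833403139 / 125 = 18360898249198667225.11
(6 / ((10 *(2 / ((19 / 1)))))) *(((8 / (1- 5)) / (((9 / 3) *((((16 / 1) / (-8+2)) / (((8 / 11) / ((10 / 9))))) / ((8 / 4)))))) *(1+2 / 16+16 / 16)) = 8721 / 2200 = 3.96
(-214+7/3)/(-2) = 635/6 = 105.83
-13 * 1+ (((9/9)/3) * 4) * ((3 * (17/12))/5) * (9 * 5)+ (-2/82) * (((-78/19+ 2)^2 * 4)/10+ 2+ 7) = 558549/14801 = 37.74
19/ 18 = 1.06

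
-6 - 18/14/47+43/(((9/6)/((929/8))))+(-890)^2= 3140329567/3948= 795422.89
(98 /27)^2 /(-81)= -9604 /59049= -0.16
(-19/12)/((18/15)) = -95/72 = -1.32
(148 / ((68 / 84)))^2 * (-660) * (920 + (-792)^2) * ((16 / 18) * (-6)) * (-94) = -118105598997872640 / 17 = -6947388176345449.41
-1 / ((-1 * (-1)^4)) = 1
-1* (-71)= 71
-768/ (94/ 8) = -3072/ 47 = -65.36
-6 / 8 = -3 / 4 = -0.75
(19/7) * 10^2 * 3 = 5700/7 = 814.29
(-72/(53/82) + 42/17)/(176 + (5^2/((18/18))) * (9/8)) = -0.53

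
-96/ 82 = -48/ 41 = -1.17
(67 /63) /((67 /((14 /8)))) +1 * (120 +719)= 30205 /36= 839.03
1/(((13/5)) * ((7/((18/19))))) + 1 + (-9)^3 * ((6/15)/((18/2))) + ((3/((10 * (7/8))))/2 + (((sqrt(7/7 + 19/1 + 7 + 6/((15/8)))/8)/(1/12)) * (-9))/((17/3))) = -38503/1235- 81 * sqrt(755)/170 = -44.27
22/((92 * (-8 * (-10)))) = 11/3680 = 0.00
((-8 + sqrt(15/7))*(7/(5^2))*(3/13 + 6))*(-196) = 889056/325-15876*sqrt(105)/325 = 2235.00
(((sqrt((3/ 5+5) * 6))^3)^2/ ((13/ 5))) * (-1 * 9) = -131306.73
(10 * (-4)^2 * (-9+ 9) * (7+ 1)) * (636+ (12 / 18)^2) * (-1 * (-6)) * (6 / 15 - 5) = 0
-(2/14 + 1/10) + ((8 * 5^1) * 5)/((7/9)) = 256.90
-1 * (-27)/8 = 27/8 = 3.38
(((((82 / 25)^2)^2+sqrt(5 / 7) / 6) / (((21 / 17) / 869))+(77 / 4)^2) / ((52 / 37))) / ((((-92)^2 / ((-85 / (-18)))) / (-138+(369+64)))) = 13706020075 *sqrt(35) / 6987472128+30646115198686471 / 3199392000000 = 9590.34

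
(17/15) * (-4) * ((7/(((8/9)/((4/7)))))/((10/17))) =-867/25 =-34.68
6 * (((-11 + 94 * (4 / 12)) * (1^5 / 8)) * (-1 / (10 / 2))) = -61 / 20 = -3.05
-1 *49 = -49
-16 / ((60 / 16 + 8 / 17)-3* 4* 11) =1088 / 8689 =0.13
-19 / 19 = -1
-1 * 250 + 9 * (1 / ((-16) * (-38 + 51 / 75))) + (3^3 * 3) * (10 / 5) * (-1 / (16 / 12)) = -1848509 / 4976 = -371.48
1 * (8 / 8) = 1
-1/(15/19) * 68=-1292/15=-86.13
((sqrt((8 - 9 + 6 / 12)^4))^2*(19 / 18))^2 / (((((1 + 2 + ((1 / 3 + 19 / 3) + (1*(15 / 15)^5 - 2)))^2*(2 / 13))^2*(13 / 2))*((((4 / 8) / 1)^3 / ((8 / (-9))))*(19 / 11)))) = -0.00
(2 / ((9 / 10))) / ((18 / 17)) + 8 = 818 / 81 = 10.10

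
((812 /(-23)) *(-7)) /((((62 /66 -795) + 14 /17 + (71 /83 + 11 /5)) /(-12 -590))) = 398319458460 /2115610633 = 188.28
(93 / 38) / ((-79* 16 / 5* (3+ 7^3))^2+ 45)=2325 / 7268251467518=0.00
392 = 392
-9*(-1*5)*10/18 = 25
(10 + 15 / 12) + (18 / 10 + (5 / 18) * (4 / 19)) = 44831 / 3420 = 13.11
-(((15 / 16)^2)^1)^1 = -0.88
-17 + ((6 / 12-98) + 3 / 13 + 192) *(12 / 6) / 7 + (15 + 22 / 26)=2358 / 91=25.91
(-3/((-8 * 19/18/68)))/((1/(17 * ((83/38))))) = 647649/722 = 897.02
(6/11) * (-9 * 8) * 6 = -2592/11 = -235.64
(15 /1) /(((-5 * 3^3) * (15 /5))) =-1 /27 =-0.04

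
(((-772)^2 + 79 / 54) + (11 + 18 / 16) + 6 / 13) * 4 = 1673562523 / 702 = 2383992.20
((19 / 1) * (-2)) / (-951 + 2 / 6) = 57 / 1426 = 0.04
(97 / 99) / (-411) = -97 / 40689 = -0.00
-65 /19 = -3.42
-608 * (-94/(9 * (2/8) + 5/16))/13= 914432/533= 1715.63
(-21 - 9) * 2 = -60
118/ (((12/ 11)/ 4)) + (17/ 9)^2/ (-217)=7604693/ 17577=432.65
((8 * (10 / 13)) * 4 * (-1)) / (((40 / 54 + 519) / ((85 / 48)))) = -15300 / 182429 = -0.08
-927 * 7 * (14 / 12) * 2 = -15141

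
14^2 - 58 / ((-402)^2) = 15837163 / 80802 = 196.00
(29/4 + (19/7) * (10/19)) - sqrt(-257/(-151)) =243/28 - sqrt(38807)/151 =7.37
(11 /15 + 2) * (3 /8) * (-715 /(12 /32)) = -5863 /3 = -1954.33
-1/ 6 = -0.17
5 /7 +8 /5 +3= 186 /35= 5.31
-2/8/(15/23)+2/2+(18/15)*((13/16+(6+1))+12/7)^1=10121/840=12.05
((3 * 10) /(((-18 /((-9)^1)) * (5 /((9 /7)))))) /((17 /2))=54 /119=0.45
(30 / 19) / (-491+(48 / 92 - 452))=-690 / 411863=-0.00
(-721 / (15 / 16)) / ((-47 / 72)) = 276864 / 235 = 1178.14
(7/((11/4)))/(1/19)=532/11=48.36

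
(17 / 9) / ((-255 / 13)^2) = 169 / 34425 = 0.00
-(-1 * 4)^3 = 64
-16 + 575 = 559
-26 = -26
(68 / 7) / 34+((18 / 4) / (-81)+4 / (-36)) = 5 / 42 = 0.12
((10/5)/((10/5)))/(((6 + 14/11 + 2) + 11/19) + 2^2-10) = 209/805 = 0.26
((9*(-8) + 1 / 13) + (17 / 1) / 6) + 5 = -4999 / 78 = -64.09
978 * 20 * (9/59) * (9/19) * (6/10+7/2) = 6495876/1121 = 5794.72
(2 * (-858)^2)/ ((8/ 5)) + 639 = 920844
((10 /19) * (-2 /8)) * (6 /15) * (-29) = 29 /19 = 1.53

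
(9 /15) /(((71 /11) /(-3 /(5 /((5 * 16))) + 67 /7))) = -8877 /2485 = -3.57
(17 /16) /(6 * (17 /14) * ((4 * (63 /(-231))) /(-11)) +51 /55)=4235 /6576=0.64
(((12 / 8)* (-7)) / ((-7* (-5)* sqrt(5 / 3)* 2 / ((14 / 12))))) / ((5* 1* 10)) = -7* sqrt(15) / 10000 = -0.00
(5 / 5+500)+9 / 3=504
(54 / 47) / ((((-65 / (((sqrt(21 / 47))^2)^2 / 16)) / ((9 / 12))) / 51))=-1821771 / 215951840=-0.01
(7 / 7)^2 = 1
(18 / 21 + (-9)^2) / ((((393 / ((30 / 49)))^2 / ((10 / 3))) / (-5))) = -955000 / 288424927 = -0.00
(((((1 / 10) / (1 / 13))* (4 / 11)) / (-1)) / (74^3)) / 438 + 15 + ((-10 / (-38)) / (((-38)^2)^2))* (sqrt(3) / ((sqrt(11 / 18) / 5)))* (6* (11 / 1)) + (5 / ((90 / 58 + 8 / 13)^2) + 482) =225* sqrt(66) / 19808792 + 1622675949049330883 / 3257962465746120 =498.06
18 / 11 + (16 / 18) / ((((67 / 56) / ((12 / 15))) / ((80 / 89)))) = 2.17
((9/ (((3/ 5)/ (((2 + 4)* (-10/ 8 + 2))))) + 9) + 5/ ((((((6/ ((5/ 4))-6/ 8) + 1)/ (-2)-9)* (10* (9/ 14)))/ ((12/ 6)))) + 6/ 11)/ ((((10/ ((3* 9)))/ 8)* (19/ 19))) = 8424282/ 5071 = 1661.27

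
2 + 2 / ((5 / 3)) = 16 / 5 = 3.20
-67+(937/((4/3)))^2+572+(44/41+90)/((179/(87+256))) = 58070521731/117424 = 494537.08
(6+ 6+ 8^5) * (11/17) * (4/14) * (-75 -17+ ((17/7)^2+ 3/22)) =-3037755380/5831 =-520966.45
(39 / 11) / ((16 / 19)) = 741 / 176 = 4.21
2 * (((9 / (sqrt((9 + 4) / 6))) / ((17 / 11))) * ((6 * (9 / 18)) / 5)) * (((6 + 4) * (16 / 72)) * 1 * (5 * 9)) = 11880 * sqrt(78) / 221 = 474.76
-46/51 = -0.90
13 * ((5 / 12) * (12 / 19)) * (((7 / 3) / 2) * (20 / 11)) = 4550 / 627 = 7.26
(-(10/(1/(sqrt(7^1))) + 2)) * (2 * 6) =-120 * sqrt(7) - 24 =-341.49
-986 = -986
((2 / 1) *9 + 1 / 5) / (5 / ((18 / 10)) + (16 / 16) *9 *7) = 819 / 2960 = 0.28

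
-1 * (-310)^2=-96100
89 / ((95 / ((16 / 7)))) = 1424 / 665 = 2.14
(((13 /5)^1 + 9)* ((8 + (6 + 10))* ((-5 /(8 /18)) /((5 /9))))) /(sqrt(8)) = -7047* sqrt(2) /5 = -1993.19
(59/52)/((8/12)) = 177/104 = 1.70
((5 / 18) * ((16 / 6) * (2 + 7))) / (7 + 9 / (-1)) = -10 / 3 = -3.33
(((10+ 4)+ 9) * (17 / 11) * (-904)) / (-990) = 176732 / 5445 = 32.46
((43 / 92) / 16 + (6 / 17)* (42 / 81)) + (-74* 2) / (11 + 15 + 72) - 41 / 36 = -2988037 / 1226176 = -2.44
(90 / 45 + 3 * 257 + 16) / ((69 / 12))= 3156 / 23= 137.22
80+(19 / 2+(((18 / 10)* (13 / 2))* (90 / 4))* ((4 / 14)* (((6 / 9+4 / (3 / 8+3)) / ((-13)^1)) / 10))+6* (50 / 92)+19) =110.69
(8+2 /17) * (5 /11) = 690 /187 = 3.69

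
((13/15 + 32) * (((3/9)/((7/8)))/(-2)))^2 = 3888784/99225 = 39.19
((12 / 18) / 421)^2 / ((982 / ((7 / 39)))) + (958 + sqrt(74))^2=1916 * sqrt(74) + 28036179669786692 / 30545891181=934320.06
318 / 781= 0.41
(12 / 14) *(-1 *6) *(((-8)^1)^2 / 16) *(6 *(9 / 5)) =-7776 / 35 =-222.17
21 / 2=10.50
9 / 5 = 1.80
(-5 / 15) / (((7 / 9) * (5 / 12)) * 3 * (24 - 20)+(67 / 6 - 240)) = 6 / 4049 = 0.00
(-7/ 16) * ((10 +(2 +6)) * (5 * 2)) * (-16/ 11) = 1260/ 11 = 114.55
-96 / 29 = -3.31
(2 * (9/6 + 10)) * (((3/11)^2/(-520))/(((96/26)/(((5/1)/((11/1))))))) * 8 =-69/21296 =-0.00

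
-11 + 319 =308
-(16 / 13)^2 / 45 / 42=-128 / 159705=-0.00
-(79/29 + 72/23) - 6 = -7907/667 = -11.85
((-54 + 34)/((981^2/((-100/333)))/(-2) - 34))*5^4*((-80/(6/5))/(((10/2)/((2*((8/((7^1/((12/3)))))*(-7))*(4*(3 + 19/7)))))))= -1024000000000/6729647673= -152.16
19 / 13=1.46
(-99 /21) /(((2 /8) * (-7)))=132 /49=2.69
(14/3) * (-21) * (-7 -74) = 7938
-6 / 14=-3 / 7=-0.43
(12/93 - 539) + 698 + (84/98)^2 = 242833/1519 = 159.86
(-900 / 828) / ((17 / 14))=-350 / 391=-0.90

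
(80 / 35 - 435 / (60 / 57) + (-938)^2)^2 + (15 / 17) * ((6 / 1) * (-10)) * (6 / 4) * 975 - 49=10307907011672553 / 13328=773402386830.17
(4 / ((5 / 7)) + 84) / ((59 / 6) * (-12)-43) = -64 / 115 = -0.56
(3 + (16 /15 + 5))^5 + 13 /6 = 93055038977 /1518750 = 61270.81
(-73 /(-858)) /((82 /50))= 1825 /35178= 0.05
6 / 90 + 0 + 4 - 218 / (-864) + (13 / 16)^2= 172079 / 34560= 4.98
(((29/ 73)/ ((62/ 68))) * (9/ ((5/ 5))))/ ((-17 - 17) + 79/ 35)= -310590/ 2514193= -0.12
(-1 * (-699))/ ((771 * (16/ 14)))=1631/ 2056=0.79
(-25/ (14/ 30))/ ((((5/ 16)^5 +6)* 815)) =-78643200/ 7182116921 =-0.01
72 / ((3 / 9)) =216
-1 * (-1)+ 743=744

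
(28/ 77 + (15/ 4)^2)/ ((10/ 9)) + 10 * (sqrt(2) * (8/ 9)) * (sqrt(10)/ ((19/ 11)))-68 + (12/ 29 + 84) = 1760 * sqrt(5)/ 171 + 1500439/ 51040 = 52.41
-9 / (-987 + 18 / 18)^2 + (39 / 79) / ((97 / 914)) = 34654829649 / 7449937948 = 4.65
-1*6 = -6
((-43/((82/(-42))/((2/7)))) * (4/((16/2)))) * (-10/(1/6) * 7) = -54180/41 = -1321.46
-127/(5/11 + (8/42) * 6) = -9779/123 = -79.50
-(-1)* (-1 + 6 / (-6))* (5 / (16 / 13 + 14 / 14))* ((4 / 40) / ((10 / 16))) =-104 / 145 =-0.72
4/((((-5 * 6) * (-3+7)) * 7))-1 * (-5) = 1049/210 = 5.00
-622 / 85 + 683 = 57433 / 85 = 675.68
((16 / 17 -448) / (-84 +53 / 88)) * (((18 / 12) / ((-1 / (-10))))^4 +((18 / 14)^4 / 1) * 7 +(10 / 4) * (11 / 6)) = 34856200218400 / 128381127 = 271505.64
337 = 337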